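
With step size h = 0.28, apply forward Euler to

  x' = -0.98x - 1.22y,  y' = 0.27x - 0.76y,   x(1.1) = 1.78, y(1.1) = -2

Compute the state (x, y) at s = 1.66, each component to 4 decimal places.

1.9247, -0.9841

Euler on (x,y): x_{n+1} = x_n + h·x', y_{n+1} = y_n + h·y'.
1.100000: (1.780000, -2.000000); f=(0.695600, 2.000600) → (1.974768, -1.439832)
1.380000: (1.974768, -1.439832); f=(-0.178678, 1.627460) → (1.924738, -0.984143)
(x(1.66), y(1.66)) ≈ (1.9247, -0.9841)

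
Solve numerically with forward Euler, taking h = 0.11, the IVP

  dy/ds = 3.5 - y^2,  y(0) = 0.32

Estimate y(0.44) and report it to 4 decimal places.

Euler: y_{n+1} = y_n + h·f(s_n, y_n).
s=0.000000, y=0.320000: f=3.397600 → y ← 0.320000 + 0.11·3.397600 = 0.693736
s=0.110000, y=0.693736: f=3.018730 → y ← 0.693736 + 0.11·3.018730 = 1.025796
s=0.220000, y=1.025796: f=2.447742 → y ← 1.025796 + 0.11·2.447742 = 1.295048
s=0.330000, y=1.295048: f=1.822851 → y ← 1.295048 + 0.11·1.822851 = 1.495562
y(0.44) ≈ 1.4956

1.4956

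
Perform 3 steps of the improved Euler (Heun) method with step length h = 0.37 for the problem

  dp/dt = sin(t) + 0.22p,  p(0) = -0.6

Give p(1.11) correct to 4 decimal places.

-0.1727

Heun: k1 = f(t_n, p_n); k2 = f(t_n + h, p_n + h·k1); p_{n+1} = p_n + (h/2)·(k1 + k2).
t=0.000000, p=-0.600000:
  k1 = f(0.000000, -0.600000) = -0.132000
  k2 = f(0.370000, -0.648840) = 0.218871
  p ← -0.600000 + (0.37/2)·(-0.132000 + 0.218871) = -0.583929
t=0.370000, p=-0.583929:
  k1 = f(0.370000, -0.583929) = 0.233151
  k2 = f(0.740000, -0.497663) = 0.564802
  p ← -0.583929 + (0.37/2)·(0.233151 + 0.564802) = -0.436308
t=0.740000, p=-0.436308:
  k1 = f(0.740000, -0.436308) = 0.578300
  k2 = f(1.110000, -0.222337) = 0.846785
  p ← -0.436308 + (0.37/2)·(0.578300 + 0.846785) = -0.172667
p(1.11) ≈ -0.1727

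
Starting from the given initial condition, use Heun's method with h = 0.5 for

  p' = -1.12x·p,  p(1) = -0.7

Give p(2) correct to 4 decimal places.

Heun: k1 = f(x_n, p_n); k2 = f(x_n + h, p_n + h·k1); p_{n+1} = p_n + (h/2)·(k1 + k2).
x=1.000000, p=-0.700000:
  k1 = f(1.000000, -0.700000) = 0.784000
  k2 = f(1.500000, -0.308000) = 0.517440
  p ← -0.700000 + (0.5/2)·(0.784000 + 0.517440) = -0.374640
x=1.500000, p=-0.374640:
  k1 = f(1.500000, -0.374640) = 0.629395
  k2 = f(2.000000, -0.059942) = 0.134271
  p ← -0.374640 + (0.5/2)·(0.629395 + 0.134271) = -0.183723
p(2) ≈ -0.1837

-0.1837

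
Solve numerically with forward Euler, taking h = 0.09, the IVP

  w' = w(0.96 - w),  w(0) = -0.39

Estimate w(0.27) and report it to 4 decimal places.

-0.5568

Euler: w_{n+1} = w_n + h·f(s_n, w_n).
s=0.000000, w=-0.390000: f=-0.526500 → w ← -0.390000 + 0.09·(-0.526500) = -0.437385
s=0.090000, w=-0.437385: f=-0.611195 → w ← -0.437385 + 0.09·(-0.611195) = -0.492393
s=0.180000, w=-0.492393: f=-0.715147 → w ← -0.492393 + 0.09·(-0.715147) = -0.556756
w(0.27) ≈ -0.5568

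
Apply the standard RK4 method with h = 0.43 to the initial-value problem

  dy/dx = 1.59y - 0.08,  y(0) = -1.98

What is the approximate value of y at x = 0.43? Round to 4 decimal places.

-3.9693

RK4: k1 = f(x_n, y_n); k2 = f(x_n + h/2, y_n + (h/2)·k1); k3 = f(x_n + h/2, y_n + (h/2)·k2); k4 = f(x_n + h, y_n + h·k3); y_{n+1} = y_n + (h/6)·(k1 + 2k2 + 2k3 + k4).
x=0.000000, y=-1.980000:
  k1 = f(0.000000, -1.980000) = -3.228200
  k2 = f(0.215000, -2.674063) = -4.331760
  k3 = f(0.215000, -2.911328) = -4.709012
  k4 = f(0.430000, -4.004875) = -6.447752
  y ← -1.980000 + (0.43/6)·(k1 + 2k2 + 2k3 + k4) = -3.969287
y(0.43) ≈ -3.9693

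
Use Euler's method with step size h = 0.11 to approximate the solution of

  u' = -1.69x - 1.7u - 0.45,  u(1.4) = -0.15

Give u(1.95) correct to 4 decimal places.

-1.2911

Euler: u_{n+1} = u_n + h·f(x_n, u_n).
x=1.400000, u=-0.150000: f=-2.561000 → u ← -0.150000 + 0.11·(-2.561000) = -0.431710
x=1.510000, u=-0.431710: f=-2.267993 → u ← -0.431710 + 0.11·(-2.267993) = -0.681189
x=1.620000, u=-0.681189: f=-2.029778 → u ← -0.681189 + 0.11·(-2.029778) = -0.904465
x=1.730000, u=-0.904465: f=-1.836110 → u ← -0.904465 + 0.11·(-1.836110) = -1.106437
x=1.840000, u=-1.106437: f=-1.678657 → u ← -1.106437 + 0.11·(-1.678657) = -1.291089
u(1.95) ≈ -1.2911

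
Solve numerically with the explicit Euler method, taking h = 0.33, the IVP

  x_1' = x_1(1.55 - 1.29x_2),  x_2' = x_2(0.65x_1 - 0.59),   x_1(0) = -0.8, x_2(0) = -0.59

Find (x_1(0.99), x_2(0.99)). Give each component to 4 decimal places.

-3.7494, -0.0564

Euler on (x_1,x_2): x_1_{n+1} = x_1_n + h·x_1', x_2_{n+1} = x_2_n + h·x_2'.
0.000000: (-0.800000, -0.590000); f=(-1.848880, 0.654900) → (-1.410130, -0.373883)
0.330000: (-1.410130, -0.373883); f=(-2.865821, 0.563286) → (-2.355851, -0.187998)
0.660000: (-2.355851, -0.187998); f=(-4.222906, 0.398802) → (-3.749410, -0.056394)
(x_1(0.99), x_2(0.99)) ≈ (-3.7494, -0.0564)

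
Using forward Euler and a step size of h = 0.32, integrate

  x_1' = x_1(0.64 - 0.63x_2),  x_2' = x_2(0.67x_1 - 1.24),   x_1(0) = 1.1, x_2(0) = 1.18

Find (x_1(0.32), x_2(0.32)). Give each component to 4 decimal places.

Euler on (x_1,x_2): x_1_{n+1} = x_1_n + h·x_1', x_2_{n+1} = x_2_n + h·x_2'.
0.000000: (1.100000, 1.180000); f=(-0.113740, -0.593540) → (1.063603, 0.990067)
(x_1(0.32), x_2(0.32)) ≈ (1.0636, 0.9901)

1.0636, 0.9901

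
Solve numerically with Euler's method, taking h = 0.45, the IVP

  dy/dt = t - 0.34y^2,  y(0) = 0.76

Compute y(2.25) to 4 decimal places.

Euler: y_{n+1} = y_n + h·f(t_n, y_n).
t=0.000000, y=0.760000: f=-0.196384 → y ← 0.760000 + 0.45·(-0.196384) = 0.671627
t=0.450000, y=0.671627: f=0.296632 → y ← 0.671627 + 0.45·0.296632 = 0.805111
t=0.900000, y=0.805111: f=0.679610 → y ← 0.805111 + 0.45·0.679610 = 1.110936
t=1.350000, y=1.110936: f=0.930379 → y ← 1.110936 + 0.45·0.930379 = 1.529607
t=1.800000, y=1.529607: f=1.004503 → y ← 1.529607 + 0.45·1.004503 = 1.981633
y(2.25) ≈ 1.9816

1.9816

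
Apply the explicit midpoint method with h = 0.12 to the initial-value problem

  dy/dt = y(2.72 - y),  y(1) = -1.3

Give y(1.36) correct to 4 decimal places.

-9.4512

Midpoint: k1 = f(t_n, y_n); k2 = f(t_n + h/2, y_n + (h/2)·k1); y_{n+1} = y_n + h·k2.
t=1.000000, y=-1.300000:
  k1 = f(1.000000, -1.300000) = -5.226000
  k2 = f(1.060000, -1.613560) = -6.992459
  y ← -1.300000 + 0.12·(-6.992459) = -2.139095
t=1.120000, y=-2.139095:
  k1 = f(1.120000, -2.139095) = -10.394066
  k2 = f(1.180000, -2.762739) = -15.147377
  y ← -2.139095 + 0.12·(-15.147377) = -3.956780
t=1.240000, y=-3.956780:
  k1 = f(1.240000, -3.956780) = -26.418554
  k2 = f(1.300000, -5.541894) = -45.786535
  y ← -3.956780 + 0.12·(-45.786535) = -9.451165
y(1.36) ≈ -9.4512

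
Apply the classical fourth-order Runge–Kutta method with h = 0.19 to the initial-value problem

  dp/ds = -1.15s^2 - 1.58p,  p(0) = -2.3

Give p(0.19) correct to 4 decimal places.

RK4: k1 = f(s_n, p_n); k2 = f(s_n + h/2, p_n + (h/2)·k1); k3 = f(s_n + h/2, p_n + (h/2)·k2); k4 = f(s_n + h, p_n + h·k3); p_{n+1} = p_n + (h/6)·(k1 + 2k2 + 2k3 + k4).
s=0.000000, p=-2.300000:
  k1 = f(0.000000, -2.300000) = 3.634000
  k2 = f(0.095000, -1.954770) = 3.078158
  k3 = f(0.095000, -2.007575) = 3.161590
  k4 = f(0.190000, -1.699298) = 2.643376
  p ← -2.300000 + (0.19/6)·(k1 + 2k2 + 2k3 + k4) = -1.706032
p(0.19) ≈ -1.7060

-1.7060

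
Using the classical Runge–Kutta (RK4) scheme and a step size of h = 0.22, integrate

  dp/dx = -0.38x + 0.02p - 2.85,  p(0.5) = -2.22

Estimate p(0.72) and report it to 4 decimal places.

RK4: k1 = f(x_n, p_n); k2 = f(x_n + h/2, p_n + (h/2)·k1); k3 = f(x_n + h/2, p_n + (h/2)·k2); k4 = f(x_n + h, p_n + h·k3); p_{n+1} = p_n + (h/6)·(k1 + 2k2 + 2k3 + k4).
x=0.500000, p=-2.220000:
  k1 = f(0.500000, -2.220000) = -3.084400
  k2 = f(0.610000, -2.559284) = -3.132986
  k3 = f(0.610000, -2.564628) = -3.133093
  k4 = f(0.720000, -2.909280) = -3.181786
  p ← -2.220000 + (0.22/6)·(k1 + 2k2 + 2k3 + k4) = -2.909273
p(0.72) ≈ -2.9093

-2.9093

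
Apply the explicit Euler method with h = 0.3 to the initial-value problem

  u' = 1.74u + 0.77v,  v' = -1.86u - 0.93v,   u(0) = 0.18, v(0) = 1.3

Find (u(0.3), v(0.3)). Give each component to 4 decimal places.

Euler on (u,v): u_{n+1} = u_n + h·u', v_{n+1} = v_n + h·v'.
0.000000: (0.180000, 1.300000); f=(1.314200, -1.543800) → (0.574260, 0.836860)
(u(0.3), v(0.3)) ≈ (0.5743, 0.8369)

0.5743, 0.8369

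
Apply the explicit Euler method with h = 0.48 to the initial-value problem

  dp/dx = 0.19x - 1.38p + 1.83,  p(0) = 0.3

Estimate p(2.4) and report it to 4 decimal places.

Euler: p_{n+1} = p_n + h·f(x_n, p_n).
x=0.000000, p=0.300000: f=1.416000 → p ← 0.300000 + 0.48·1.416000 = 0.979680
x=0.480000, p=0.979680: f=0.569242 → p ← 0.979680 + 0.48·0.569242 = 1.252916
x=0.960000, p=1.252916: f=0.283376 → p ← 1.252916 + 0.48·0.283376 = 1.388936
x=1.440000, p=1.388936: f=0.186868 → p ← 1.388936 + 0.48·0.186868 = 1.478633
x=1.920000, p=1.478633: f=0.154287 → p ← 1.478633 + 0.48·0.154287 = 1.552690
p(2.4) ≈ 1.5527

1.5527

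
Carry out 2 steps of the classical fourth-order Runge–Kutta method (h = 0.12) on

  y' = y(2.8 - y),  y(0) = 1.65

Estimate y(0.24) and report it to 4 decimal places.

2.0650

RK4: k1 = f(s_n, y_n); k2 = f(s_n + h/2, y_n + (h/2)·k1); k3 = f(s_n + h/2, y_n + (h/2)·k2); k4 = f(s_n + h, y_n + h·k3); y_{n+1} = y_n + (h/6)·(k1 + 2k2 + 2k3 + k4).
s=0.000000, y=1.650000:
  k1 = f(0.000000, 1.650000) = 1.897500
  k2 = f(0.060000, 1.763850) = 1.827613
  k3 = f(0.060000, 1.759657) = 1.830647
  k4 = f(0.120000, 1.869678) = 1.739403
  y ← 1.650000 + (0.12/6)·(k1 + 2k2 + 2k3 + k4) = 1.869068
s=0.120000, y=1.869068:
  k1 = f(0.120000, 1.869068) = 1.739975
  k2 = f(0.180000, 1.973467) = 1.631136
  k3 = f(0.180000, 1.966937) = 1.638583
  k4 = f(0.240000, 2.065698) = 1.516846
  y ← 1.869068 + (0.12/6)·(k1 + 2k2 + 2k3 + k4) = 2.064994
y(0.24) ≈ 2.0650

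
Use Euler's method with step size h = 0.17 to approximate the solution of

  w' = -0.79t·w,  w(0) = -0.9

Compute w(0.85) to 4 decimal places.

-0.7104

Euler: w_{n+1} = w_n + h·f(t_n, w_n).
t=0.000000, w=-0.900000: f=0.000000 → w ← -0.900000 + 0.17·0.000000 = -0.900000
t=0.170000, w=-0.900000: f=0.120870 → w ← -0.900000 + 0.17·0.120870 = -0.879452
t=0.340000, w=-0.879452: f=0.236221 → w ← -0.879452 + 0.17·0.236221 = -0.839295
t=0.510000, w=-0.839295: f=0.338152 → w ← -0.839295 + 0.17·0.338152 = -0.781809
t=0.680000, w=-0.781809: f=0.419988 → w ← -0.781809 + 0.17·0.419988 = -0.710411
w(0.85) ≈ -0.7104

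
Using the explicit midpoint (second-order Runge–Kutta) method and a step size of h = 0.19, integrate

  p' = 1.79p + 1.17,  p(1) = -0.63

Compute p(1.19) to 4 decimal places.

-0.6206

Midpoint: k1 = f(s_n, p_n); k2 = f(s_n + h/2, p_n + (h/2)·k1); p_{n+1} = p_n + h·k2.
s=1.000000, p=-0.630000:
  k1 = f(1.000000, -0.630000) = 0.042300
  k2 = f(1.095000, -0.625981) = 0.049493
  p ← -0.630000 + 0.19·0.049493 = -0.620596
p(1.19) ≈ -0.6206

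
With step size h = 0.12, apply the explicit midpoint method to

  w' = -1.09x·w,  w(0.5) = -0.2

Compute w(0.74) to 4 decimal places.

Midpoint: k1 = f(x_n, w_n); k2 = f(x_n + h/2, w_n + (h/2)·k1); w_{n+1} = w_n + h·k2.
x=0.500000, w=-0.200000:
  k1 = f(0.500000, -0.200000) = 0.109000
  k2 = f(0.560000, -0.193460) = 0.118088
  w ← -0.200000 + 0.12·0.118088 = -0.185829
x=0.620000, w=-0.185829:
  k1 = f(0.620000, -0.185829) = 0.125584
  k2 = f(0.680000, -0.178294) = 0.132152
  w ← -0.185829 + 0.12·0.132152 = -0.169971
w(0.74) ≈ -0.1700

-0.1700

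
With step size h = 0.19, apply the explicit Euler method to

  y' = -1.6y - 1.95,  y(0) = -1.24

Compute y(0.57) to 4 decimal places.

Euler: y_{n+1} = y_n + h·f(x_n, y_n).
x=0.000000, y=-1.240000: f=0.034000 → y ← -1.240000 + 0.19·0.034000 = -1.233540
x=0.190000, y=-1.233540: f=0.023664 → y ← -1.233540 + 0.19·0.023664 = -1.229044
x=0.380000, y=-1.229044: f=0.016470 → y ← -1.229044 + 0.19·0.016470 = -1.225915
y(0.57) ≈ -1.2259

-1.2259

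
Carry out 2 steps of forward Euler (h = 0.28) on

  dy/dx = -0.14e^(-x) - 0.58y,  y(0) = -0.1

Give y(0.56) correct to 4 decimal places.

-0.1326

Euler: y_{n+1} = y_n + h·f(x_n, y_n).
x=0.000000, y=-0.100000: f=-0.082000 → y ← -0.100000 + 0.28·(-0.082000) = -0.122960
x=0.280000, y=-0.122960: f=-0.034493 → y ← -0.122960 + 0.28·(-0.034493) = -0.132618
y(0.56) ≈ -0.1326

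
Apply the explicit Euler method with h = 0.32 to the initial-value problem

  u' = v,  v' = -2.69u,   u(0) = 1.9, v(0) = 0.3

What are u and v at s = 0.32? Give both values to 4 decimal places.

Euler on (u,v): u_{n+1} = u_n + h·u', v_{n+1} = v_n + h·v'.
0.000000: (1.900000, 0.300000); f=(0.300000, -5.111000) → (1.996000, -1.335520)
(u(0.32), v(0.32)) ≈ (1.9960, -1.3355)

1.9960, -1.3355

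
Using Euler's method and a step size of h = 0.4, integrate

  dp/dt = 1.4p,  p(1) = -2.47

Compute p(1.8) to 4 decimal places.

Euler: p_{n+1} = p_n + h·f(t_n, p_n).
t=1.000000, p=-2.470000: f=-3.458000 → p ← -2.470000 + 0.4·(-3.458000) = -3.853200
t=1.400000, p=-3.853200: f=-5.394480 → p ← -3.853200 + 0.4·(-5.394480) = -6.010992
p(1.8) ≈ -6.0110

-6.0110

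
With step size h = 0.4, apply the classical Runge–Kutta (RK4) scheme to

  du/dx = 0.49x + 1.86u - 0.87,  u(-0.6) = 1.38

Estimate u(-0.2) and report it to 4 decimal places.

RK4: k1 = f(x_n, u_n); k2 = f(x_n + h/2, u_n + (h/2)·k1); k3 = f(x_n + h/2, u_n + (h/2)·k2); k4 = f(x_n + h, u_n + h·k3); u_{n+1} = u_n + (h/6)·(k1 + 2k2 + 2k3 + k4).
x=-0.600000, u=1.380000:
  k1 = f(-0.600000, 1.380000) = 1.402800
  k2 = f(-0.400000, 1.660560) = 2.022642
  k3 = f(-0.400000, 1.784528) = 2.253223
  k4 = f(-0.200000, 2.281289) = 3.275198
  u ← 1.380000 + (0.4/6)·(k1 + 2k2 + 2k3 + k4) = 2.261982
u(-0.2) ≈ 2.2620

2.2620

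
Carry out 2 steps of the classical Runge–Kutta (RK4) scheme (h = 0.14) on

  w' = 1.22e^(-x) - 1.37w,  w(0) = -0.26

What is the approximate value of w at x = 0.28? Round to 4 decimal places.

RK4: k1 = f(x_n, w_n); k2 = f(x_n + h/2, w_n + (h/2)·k1); k3 = f(x_n + h/2, w_n + (h/2)·k2); k4 = f(x_n + h, w_n + h·k3); w_{n+1} = w_n + (h/6)·(k1 + 2k2 + 2k3 + k4).
x=0.000000, w=-0.260000:
  k1 = f(0.000000, -0.260000) = 1.576200
  k2 = f(0.070000, -0.149666) = 1.342563
  k3 = f(0.070000, -0.166021) = 1.364969
  k4 = f(0.140000, -0.068904) = 1.155016
  w ← -0.260000 + (0.14/6)·(k1 + 2k2 + 2k3 + k4) = -0.069920
x=0.140000, w=-0.069920:
  k1 = f(0.140000, -0.069920) = 1.156408
  k2 = f(0.210000, 0.011028) = 0.973804
  k3 = f(0.210000, -0.001754) = 0.991316
  k4 = f(0.280000, 0.068864) = 0.827712
  w ← -0.069920 + (0.14/6)·(k1 + 2k2 + 2k3 + k4) = 0.068082
w(0.28) ≈ 0.0681

0.0681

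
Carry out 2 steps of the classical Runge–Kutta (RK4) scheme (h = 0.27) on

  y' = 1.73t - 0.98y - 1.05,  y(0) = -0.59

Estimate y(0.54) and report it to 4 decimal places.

RK4: k1 = f(t_n, y_n); k2 = f(t_n + h/2, y_n + (h/2)·k1); k3 = f(t_n + h/2, y_n + (h/2)·k2); k4 = f(t_n + h, y_n + h·k3); y_{n+1} = y_n + (h/6)·(k1 + 2k2 + 2k3 + k4).
t=0.000000, y=-0.590000:
  k1 = f(0.000000, -0.590000) = -0.471800
  k2 = f(0.135000, -0.653693) = -0.175831
  k3 = f(0.135000, -0.613737) = -0.214988
  k4 = f(0.270000, -0.648047) = 0.052186
  y ← -0.590000 + (0.27/6)·(k1 + 2k2 + 2k3 + k4) = -0.644056
t=0.270000, y=-0.644056:
  k1 = f(0.270000, -0.644056) = 0.048275
  k2 = f(0.405000, -0.637539) = 0.275438
  k3 = f(0.405000, -0.606872) = 0.245385
  k4 = f(0.540000, -0.577802) = 0.450446
  y ← -0.644056 + (0.27/6)·(k1 + 2k2 + 2k3 + k4) = -0.574740
y(0.54) ≈ -0.5747

-0.5747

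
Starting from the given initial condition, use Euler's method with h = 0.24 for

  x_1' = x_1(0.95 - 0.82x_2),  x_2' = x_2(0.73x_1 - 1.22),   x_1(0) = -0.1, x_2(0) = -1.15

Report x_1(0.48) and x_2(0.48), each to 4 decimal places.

-0.2013, -0.5407

Euler on (x_1,x_2): x_1_{n+1} = x_1_n + h·x_1', x_2_{n+1} = x_2_n + h·x_2'.
0.000000: (-0.100000, -1.150000); f=(-0.189300, 1.486950) → (-0.145432, -0.793132)
0.240000: (-0.145432, -0.793132); f=(-0.232745, 1.051824) → (-0.201291, -0.540694)
(x_1(0.48), x_2(0.48)) ≈ (-0.2013, -0.5407)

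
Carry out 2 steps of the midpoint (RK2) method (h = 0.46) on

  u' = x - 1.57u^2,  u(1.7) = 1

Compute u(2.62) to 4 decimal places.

Midpoint: k1 = f(x_n, u_n); k2 = f(x_n + h/2, u_n + (h/2)·k1); u_{n+1} = u_n + h·k2.
x=1.700000, u=1.000000:
  k1 = f(1.700000, 1.000000) = 0.130000
  k2 = f(1.930000, 1.029900) = 0.264710
  u ← 1.000000 + 0.46·0.264710 = 1.121767
x=2.160000, u=1.121767:
  k1 = f(2.160000, 1.121767) = 0.184374
  k2 = f(2.390000, 1.164173) = 0.262182
  u ← 1.121767 + 0.46·0.262182 = 1.242370
u(2.62) ≈ 1.2424

1.2424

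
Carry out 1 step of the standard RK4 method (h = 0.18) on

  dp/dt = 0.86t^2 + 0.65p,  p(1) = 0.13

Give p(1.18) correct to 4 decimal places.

RK4: k1 = f(t_n, p_n); k2 = f(t_n + h/2, p_n + (h/2)·k1); k3 = f(t_n + h/2, p_n + (h/2)·k2); k4 = f(t_n + h, p_n + h·k3); p_{n+1} = p_n + (h/6)·(k1 + 2k2 + 2k3 + k4).
t=1.000000, p=0.130000:
  k1 = f(1.000000, 0.130000) = 0.944500
  k2 = f(1.090000, 0.215005) = 1.161519
  k3 = f(1.090000, 0.234537) = 1.174215
  k4 = f(1.180000, 0.341359) = 1.419347
  p ← 0.130000 + (0.18/6)·(k1 + 2k2 + 2k3 + k4) = 0.341059
p(1.18) ≈ 0.3411

0.3411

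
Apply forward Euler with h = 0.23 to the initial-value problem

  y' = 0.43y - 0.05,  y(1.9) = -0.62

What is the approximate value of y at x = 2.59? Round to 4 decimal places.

-0.8608

Euler: y_{n+1} = y_n + h·f(x_n, y_n).
x=1.900000, y=-0.620000: f=-0.316600 → y ← -0.620000 + 0.23·(-0.316600) = -0.692818
x=2.130000, y=-0.692818: f=-0.347912 → y ← -0.692818 + 0.23·(-0.347912) = -0.772838
x=2.360000, y=-0.772838: f=-0.382320 → y ← -0.772838 + 0.23·(-0.382320) = -0.860771
y(2.59) ≈ -0.8608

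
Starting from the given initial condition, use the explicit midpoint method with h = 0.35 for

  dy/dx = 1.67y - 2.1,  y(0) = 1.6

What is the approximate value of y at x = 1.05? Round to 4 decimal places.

3.1099

Midpoint: k1 = f(x_n, y_n); k2 = f(x_n + h/2, y_n + (h/2)·k1); y_{n+1} = y_n + h·k2.
x=0.000000, y=1.600000:
  k1 = f(0.000000, 1.600000) = 0.572000
  k2 = f(0.175000, 1.700100) = 0.739167
  y ← 1.600000 + 0.35·0.739167 = 1.858708
x=0.350000, y=1.858708:
  k1 = f(0.350000, 1.858708) = 1.004043
  k2 = f(0.525000, 2.034416) = 1.297475
  y ← 1.858708 + 0.35·1.297475 = 2.312825
x=0.700000, y=2.312825:
  k1 = f(0.700000, 2.312825) = 1.762417
  k2 = f(0.875000, 2.621248) = 2.277483
  y ← 2.312825 + 0.35·2.277483 = 3.109944
y(1.05) ≈ 3.1099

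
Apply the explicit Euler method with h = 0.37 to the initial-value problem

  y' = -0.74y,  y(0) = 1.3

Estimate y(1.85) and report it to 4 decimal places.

Euler: y_{n+1} = y_n + h·f(x_n, y_n).
x=0.000000, y=1.300000: f=-0.962000 → y ← 1.300000 + 0.37·(-0.962000) = 0.944060
x=0.370000, y=0.944060: f=-0.698604 → y ← 0.944060 + 0.37·(-0.698604) = 0.685576
x=0.740000, y=0.685576: f=-0.507327 → y ← 0.685576 + 0.37·(-0.507327) = 0.497866
x=1.110000, y=0.497866: f=-0.368421 → y ← 0.497866 + 0.37·(-0.368421) = 0.361550
x=1.480000, y=0.361550: f=-0.267547 → y ← 0.361550 + 0.37·(-0.267547) = 0.262558
y(1.85) ≈ 0.2626

0.2626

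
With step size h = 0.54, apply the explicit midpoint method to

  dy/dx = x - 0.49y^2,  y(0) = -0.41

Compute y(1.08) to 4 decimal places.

Midpoint: k1 = f(x_n, y_n); k2 = f(x_n + h/2, y_n + (h/2)·k1); y_{n+1} = y_n + h·k2.
x=0.000000, y=-0.410000:
  k1 = f(0.000000, -0.410000) = -0.082369
  k2 = f(0.270000, -0.432240) = 0.178453
  y ← -0.410000 + 0.54·0.178453 = -0.313636
x=0.540000, y=-0.313636:
  k1 = f(0.540000, -0.313636) = 0.491800
  k2 = f(0.810000, -0.180849) = 0.793974
  y ← -0.313636 + 0.54·0.793974 = 0.115110
y(1.08) ≈ 0.1151

0.1151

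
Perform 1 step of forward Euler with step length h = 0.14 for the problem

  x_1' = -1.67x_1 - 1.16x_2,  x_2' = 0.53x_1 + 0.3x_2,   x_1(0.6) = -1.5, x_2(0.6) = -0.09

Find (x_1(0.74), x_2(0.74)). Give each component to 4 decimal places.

-1.1347, -0.2051

Euler on (x_1,x_2): x_1_{n+1} = x_1_n + h·x_1', x_2_{n+1} = x_2_n + h·x_2'.
0.600000: (-1.500000, -0.090000); f=(2.609400, -0.822000) → (-1.134684, -0.205080)
(x_1(0.74), x_2(0.74)) ≈ (-1.1347, -0.2051)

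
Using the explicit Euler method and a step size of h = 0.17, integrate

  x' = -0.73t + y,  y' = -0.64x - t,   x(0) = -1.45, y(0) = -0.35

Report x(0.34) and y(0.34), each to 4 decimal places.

Euler on (x,y): x_{n+1} = x_n + h·x', y_{n+1} = y_n + h·y'.
0.000000: (-1.450000, -0.350000); f=(-0.350000, 0.928000) → (-1.509500, -0.192240)
0.170000: (-1.509500, -0.192240); f=(-0.316340, 0.796080) → (-1.563278, -0.056906)
(x(0.34), y(0.34)) ≈ (-1.5633, -0.0569)

-1.5633, -0.0569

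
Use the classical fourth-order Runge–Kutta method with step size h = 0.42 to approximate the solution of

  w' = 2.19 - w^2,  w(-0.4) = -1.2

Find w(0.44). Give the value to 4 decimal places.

0.1615

RK4: k1 = f(s_n, w_n); k2 = f(s_n + h/2, w_n + (h/2)·k1); k3 = f(s_n + h/2, w_n + (h/2)·k2); k4 = f(s_n + h, w_n + h·k3); w_{n+1} = w_n + (h/6)·(k1 + 2k2 + 2k3 + k4).
s=-0.400000, w=-1.200000:
  k1 = f(-0.400000, -1.200000) = 0.750000
  k2 = f(-0.190000, -1.042500) = 1.103194
  k3 = f(-0.190000, -0.968329) = 1.252338
  k4 = f(0.020000, -0.674018) = 1.735700
  w ← -1.200000 + (0.42/6)·(k1 + 2k2 + 2k3 + k4) = -0.696227
s=0.020000, w=-0.696227:
  k1 = f(0.020000, -0.696227) = 1.705269
  k2 = f(0.230000, -0.338120) = 2.075675
  k3 = f(0.230000, -0.260335) = 2.122226
  k4 = f(0.440000, 0.195108) = 2.151933
  w ← -0.696227 + (0.42/6)·(k1 + 2k2 + 2k3 + k4) = 0.161484
w(0.44) ≈ 0.1615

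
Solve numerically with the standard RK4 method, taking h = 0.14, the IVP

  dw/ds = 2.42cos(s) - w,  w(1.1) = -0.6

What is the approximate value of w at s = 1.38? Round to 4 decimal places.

-0.2658

RK4: k1 = f(s_n, w_n); k2 = f(s_n + h/2, w_n + (h/2)·k1); k3 = f(s_n + h/2, w_n + (h/2)·k2); k4 = f(s_n + h, w_n + h·k3); w_{n+1} = w_n + (h/6)·(k1 + 2k2 + 2k3 + k4).
s=1.100000, w=-0.600000:
  k1 = f(1.100000, -0.600000) = 1.697703
  k2 = f(1.170000, -0.481161) = 1.425328
  k3 = f(1.170000, -0.500227) = 1.444394
  k4 = f(1.240000, -0.397785) = 1.183792
  w ← -0.600000 + (0.14/6)·(k1 + 2k2 + 2k3 + k4) = -0.398845
s=1.240000, w=-0.398845:
  k1 = f(1.240000, -0.398845) = 1.184852
  k2 = f(1.310000, -0.315905) = 0.939902
  k3 = f(1.310000, -0.333052) = 0.957049
  k4 = f(1.380000, -0.264858) = 0.723789
  w ← -0.398845 + (0.14/6)·(k1 + 2k2 + 2k3 + k4) = -0.265785
w(1.38) ≈ -0.2658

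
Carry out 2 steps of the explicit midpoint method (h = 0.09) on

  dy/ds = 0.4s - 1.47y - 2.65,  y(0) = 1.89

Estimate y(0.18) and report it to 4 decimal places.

1.0400

Midpoint: k1 = f(s_n, y_n); k2 = f(s_n + h/2, y_n + (h/2)·k1); y_{n+1} = y_n + h·k2.
s=0.000000, y=1.890000:
  k1 = f(0.000000, 1.890000) = -5.428300
  k2 = f(0.045000, 1.645726) = -5.051218
  y ← 1.890000 + 0.09·(-5.051218) = 1.435390
s=0.090000, y=1.435390:
  k1 = f(0.090000, 1.435390) = -4.724024
  k2 = f(0.135000, 1.222809) = -4.393530
  y ← 1.435390 + 0.09·(-4.393530) = 1.039973
y(0.18) ≈ 1.0400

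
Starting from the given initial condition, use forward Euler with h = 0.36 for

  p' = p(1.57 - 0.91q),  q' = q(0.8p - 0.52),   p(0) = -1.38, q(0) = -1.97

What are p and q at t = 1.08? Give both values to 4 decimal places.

Euler on (p,q): p_{n+1} = p_n + h·p', q_{n+1} = q_n + h·q'.
0.000000: (-1.380000, -1.970000); f=(-4.640526, 3.199280) → (-3.050589, -0.818259)
0.360000: (-3.050589, -0.818259); f=(-7.060943, 2.422433) → (-5.592529, 0.053817)
0.720000: (-5.592529, 0.053817); f=(-8.506386, -0.268762) → (-8.654828, -0.042938)
(p(1.08), q(1.08)) ≈ (-8.6548, -0.0429)

-8.6548, -0.0429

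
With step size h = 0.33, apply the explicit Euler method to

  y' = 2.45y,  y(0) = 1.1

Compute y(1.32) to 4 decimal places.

11.7670

Euler: y_{n+1} = y_n + h·f(x_n, y_n).
x=0.000000, y=1.100000: f=2.695000 → y ← 1.100000 + 0.33·2.695000 = 1.989350
x=0.330000, y=1.989350: f=4.873908 → y ← 1.989350 + 0.33·4.873908 = 3.597739
x=0.660000, y=3.597739: f=8.814462 → y ← 3.597739 + 0.33·8.814462 = 6.506512
x=0.990000, y=6.506512: f=15.940954 → y ← 6.506512 + 0.33·15.940954 = 11.767027
y(1.32) ≈ 11.7670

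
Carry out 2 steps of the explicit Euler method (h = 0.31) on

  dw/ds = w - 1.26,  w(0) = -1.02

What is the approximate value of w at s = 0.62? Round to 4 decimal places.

Euler: w_{n+1} = w_n + h·f(s_n, w_n).
s=0.000000, w=-1.020000: f=-2.280000 → w ← -1.020000 + 0.31·(-2.280000) = -1.726800
s=0.310000, w=-1.726800: f=-2.986800 → w ← -1.726800 + 0.31·(-2.986800) = -2.652708
w(0.62) ≈ -2.6527

-2.6527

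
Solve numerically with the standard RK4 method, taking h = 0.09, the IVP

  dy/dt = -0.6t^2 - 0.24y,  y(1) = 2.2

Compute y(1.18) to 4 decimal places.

1.9810

RK4: k1 = f(t_n, y_n); k2 = f(t_n + h/2, y_n + (h/2)·k1); k3 = f(t_n + h/2, y_n + (h/2)·k2); k4 = f(t_n + h, y_n + h·k3); y_{n+1} = y_n + (h/6)·(k1 + 2k2 + 2k3 + k4).
t=1.000000, y=2.200000:
  k1 = f(1.000000, 2.200000) = -1.128000
  k2 = f(1.045000, 2.149240) = -1.171033
  k3 = f(1.045000, 2.147304) = -1.170568
  k4 = f(1.090000, 2.094649) = -1.215576
  y ← 2.200000 + (0.09/6)·(k1 + 2k2 + 2k3 + k4) = 2.094598
t=1.090000, y=2.094598:
  k1 = f(1.090000, 2.094598) = -1.215564
  k2 = f(1.135000, 2.039898) = -1.262511
  k3 = f(1.135000, 2.037785) = -1.262003
  k4 = f(1.180000, 1.981018) = -1.310884
  y ← 2.094598 + (0.09/6)·(k1 + 2k2 + 2k3 + k4) = 1.980966
y(1.18) ≈ 1.9810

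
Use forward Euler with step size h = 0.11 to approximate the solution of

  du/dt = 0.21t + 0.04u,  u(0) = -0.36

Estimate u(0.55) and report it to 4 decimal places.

Euler: u_{n+1} = u_n + h·f(t_n, u_n).
t=0.000000, u=-0.360000: f=-0.014400 → u ← -0.360000 + 0.11·(-0.014400) = -0.361584
t=0.110000, u=-0.361584: f=0.008637 → u ← -0.361584 + 0.11·0.008637 = -0.360634
t=0.220000, u=-0.360634: f=0.031775 → u ← -0.360634 + 0.11·0.031775 = -0.357139
t=0.330000, u=-0.357139: f=0.055014 → u ← -0.357139 + 0.11·0.055014 = -0.351087
t=0.440000, u=-0.351087: f=0.078357 → u ← -0.351087 + 0.11·0.078357 = -0.342468
u(0.55) ≈ -0.3425

-0.3425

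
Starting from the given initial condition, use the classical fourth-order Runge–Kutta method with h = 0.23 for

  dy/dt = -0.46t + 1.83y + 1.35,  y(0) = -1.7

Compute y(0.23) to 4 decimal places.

-2.2175

RK4: k1 = f(t_n, y_n); k2 = f(t_n + h/2, y_n + (h/2)·k1); k3 = f(t_n + h/2, y_n + (h/2)·k2); k4 = f(t_n + h, y_n + h·k3); y_{n+1} = y_n + (h/6)·(k1 + 2k2 + 2k3 + k4).
t=0.000000, y=-1.700000:
  k1 = f(0.000000, -1.700000) = -1.761000
  k2 = f(0.115000, -1.902515) = -2.184502
  k3 = f(0.115000, -1.951218) = -2.273629
  k4 = f(0.230000, -2.222935) = -2.823770
  y ← -1.700000 + (0.23/6)·(k1 + 2k2 + 2k3 + k4) = -2.217540
y(0.23) ≈ -2.2175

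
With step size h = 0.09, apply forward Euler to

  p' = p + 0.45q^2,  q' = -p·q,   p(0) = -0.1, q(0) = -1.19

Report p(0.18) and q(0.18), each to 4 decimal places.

0.0021, -1.2063

Euler on (p,q): p_{n+1} = p_n + h·p', q_{n+1} = q_n + h·q'.
0.000000: (-0.100000, -1.190000); f=(0.537245, -0.119000) → (-0.051648, -1.200710)
0.090000: (-0.051648, -1.200710); f=(0.597119, -0.062014) → (0.002093, -1.206291)
(p(0.18), q(0.18)) ≈ (0.0021, -1.2063)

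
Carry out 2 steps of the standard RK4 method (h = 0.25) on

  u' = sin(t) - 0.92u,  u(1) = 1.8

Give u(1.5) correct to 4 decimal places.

1.5151

RK4: k1 = f(t_n, u_n); k2 = f(t_n + h/2, u_n + (h/2)·k1); k3 = f(t_n + h/2, u_n + (h/2)·k2); k4 = f(t_n + h, u_n + h·k3); u_{n+1} = u_n + (h/6)·(k1 + 2k2 + 2k3 + k4).
t=1.000000, u=1.800000:
  k1 = f(1.000000, 1.800000) = -0.814529
  k2 = f(1.125000, 1.698184) = -0.660062
  k3 = f(1.125000, 1.717492) = -0.677825
  k4 = f(1.250000, 1.630544) = -0.551116
  u ← 1.800000 + (0.25/6)·(k1 + 2k2 + 2k3 + k4) = 1.631608
t=1.250000, u=1.631608:
  k1 = f(1.250000, 1.631608) = -0.552094
  k2 = f(1.375000, 1.562596) = -0.456695
  k3 = f(1.375000, 1.574521) = -0.467666
  k4 = f(1.500000, 1.514691) = -0.396021
  u ← 1.631608 + (0.25/6)·(k1 + 2k2 + 2k3 + k4) = 1.515073
u(1.5) ≈ 1.5151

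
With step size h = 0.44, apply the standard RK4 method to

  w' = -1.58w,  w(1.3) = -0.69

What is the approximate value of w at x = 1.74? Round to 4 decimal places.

RK4: k1 = f(x_n, w_n); k2 = f(x_n + h/2, w_n + (h/2)·k1); k3 = f(x_n + h/2, w_n + (h/2)·k2); k4 = f(x_n + h, w_n + h·k3); w_{n+1} = w_n + (h/6)·(k1 + 2k2 + 2k3 + k4).
x=1.300000, w=-0.690000:
  k1 = f(1.300000, -0.690000) = 1.090200
  k2 = f(1.520000, -0.450156) = 0.711246
  k3 = f(1.520000, -0.533526) = 0.842971
  k4 = f(1.740000, -0.319093) = 0.504167
  w ← -0.690000 + (0.44/6)·(k1 + 2k2 + 2k3 + k4) = -0.345128
w(1.74) ≈ -0.3451

-0.3451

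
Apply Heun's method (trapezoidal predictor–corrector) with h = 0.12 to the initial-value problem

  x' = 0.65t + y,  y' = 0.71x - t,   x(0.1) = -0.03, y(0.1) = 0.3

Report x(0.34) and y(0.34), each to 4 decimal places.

Heun on (x,y): k1 = f(t_n, state_n); k2 = f(t_n + h, state_n + h·k1); state_{n+1} = state_n + (h/2)·(k1 + k2).
0.100000: (-0.030000, 0.300000)
  k1 = (0.365000, -0.121300)
  predictor → (0.013800, 0.285444)
  k2 = (0.428444, -0.210202)
  → (0.017607, 0.280110)
0.220000: (0.017607, 0.280110)
  k1 = (0.423110, -0.207499)
  predictor → (0.068380, 0.255210)
  k2 = (0.476210, -0.291450)
  → (0.071566, 0.250173)
(x(0.34), y(0.34)) ≈ (0.0716, 0.2502)

0.0716, 0.2502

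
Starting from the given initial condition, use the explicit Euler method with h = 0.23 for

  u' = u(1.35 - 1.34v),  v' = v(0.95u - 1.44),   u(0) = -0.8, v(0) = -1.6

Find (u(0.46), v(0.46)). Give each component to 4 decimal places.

-2.2424, -0.2794

Euler on (u,v): u_{n+1} = u_n + h·u', v_{n+1} = v_n + h·v'.
0.000000: (-0.800000, -1.600000); f=(-2.795200, 3.520000) → (-1.442896, -0.790400)
0.230000: (-1.442896, -0.790400); f=(-3.476133, 2.221618) → (-2.242407, -0.279428)
(u(0.46), v(0.46)) ≈ (-2.2424, -0.2794)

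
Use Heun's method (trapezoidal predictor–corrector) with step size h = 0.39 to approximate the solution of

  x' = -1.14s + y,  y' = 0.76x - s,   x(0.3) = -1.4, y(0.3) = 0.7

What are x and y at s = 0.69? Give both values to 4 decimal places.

-1.4508, 0.1127

Heun on (x,y): k1 = f(s_n, state_n); k2 = f(s_n + h, state_n + h·k1); state_{n+1} = state_n + (h/2)·(k1 + k2).
0.300000: (-1.400000, 0.700000)
  k1 = (0.358000, -1.364000)
  predictor → (-1.260380, 0.168040)
  k2 = (-0.618560, -1.647889)
  → (-1.450809, 0.112682)
(x(0.69), y(0.69)) ≈ (-1.4508, 0.1127)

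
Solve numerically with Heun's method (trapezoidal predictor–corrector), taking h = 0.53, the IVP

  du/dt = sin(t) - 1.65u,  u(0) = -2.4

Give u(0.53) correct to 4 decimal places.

-1.0849

Heun: k1 = f(t_n, u_n); k2 = f(t_n + h, u_n + h·k1); u_{n+1} = u_n + (h/2)·(k1 + k2).
t=0.000000, u=-2.400000:
  k1 = f(0.000000, -2.400000) = 3.960000
  k2 = f(0.530000, -0.301200) = 1.002513
  u ← -2.400000 + (0.53/2)·(3.960000 + 1.002513) = -1.084934
u(0.53) ≈ -1.0849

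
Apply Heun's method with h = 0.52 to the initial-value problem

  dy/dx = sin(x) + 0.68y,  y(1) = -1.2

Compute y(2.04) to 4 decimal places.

-1.0360

Heun: k1 = f(x_n, y_n); k2 = f(x_n + h, y_n + h·k1); y_{n+1} = y_n + (h/2)·(k1 + k2).
x=1.000000, y=-1.200000:
  k1 = f(1.000000, -1.200000) = 0.025471
  k2 = f(1.520000, -1.186755) = 0.191717
  y ← -1.200000 + (0.52/2)·(0.025471 + 0.191717) = -1.143531
x=1.520000, y=-1.143531:
  k1 = f(1.520000, -1.143531) = 0.221109
  k2 = f(2.040000, -1.028555) = 0.192512
  y ← -1.143531 + (0.52/2)·(0.221109 + 0.192512) = -1.035990
y(2.04) ≈ -1.0360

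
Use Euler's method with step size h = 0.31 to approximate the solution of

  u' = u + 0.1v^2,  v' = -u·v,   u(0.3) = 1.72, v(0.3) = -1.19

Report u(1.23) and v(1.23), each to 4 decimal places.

Euler on (u,v): u_{n+1} = u_n + h·u', v_{n+1} = v_n + h·v'.
0.300000: (1.720000, -1.190000); f=(1.861610, 2.046800) → (2.297099, -0.555492)
0.610000: (2.297099, -0.555492); f=(2.327956, 1.276020) → (3.018766, -0.159926)
0.920000: (3.018766, -0.159926); f=(3.021323, 0.482778) → (3.955376, -0.010264)
(u(1.23), v(1.23)) ≈ (3.9554, -0.0103)

3.9554, -0.0103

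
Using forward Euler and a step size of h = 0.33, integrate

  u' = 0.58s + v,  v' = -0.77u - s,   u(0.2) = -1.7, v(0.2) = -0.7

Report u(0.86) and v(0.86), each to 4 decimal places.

Euler on (u,v): u_{n+1} = u_n + h·u', v_{n+1} = v_n + h·v'.
0.200000: (-1.700000, -0.700000); f=(-0.584000, 1.109000) → (-1.892720, -0.334030)
0.530000: (-1.892720, -0.334030); f=(-0.026630, 0.927394) → (-1.901508, -0.027990)
(u(0.86), v(0.86)) ≈ (-1.9015, -0.0280)

-1.9015, -0.0280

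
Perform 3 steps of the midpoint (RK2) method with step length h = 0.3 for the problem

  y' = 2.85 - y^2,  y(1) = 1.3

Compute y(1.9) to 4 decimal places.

Midpoint: k1 = f(t_n, y_n); k2 = f(t_n + h/2, y_n + (h/2)·k1); y_{n+1} = y_n + h·k2.
t=1.000000, y=1.300000:
  k1 = f(1.000000, 1.300000) = 1.160000
  k2 = f(1.150000, 1.474000) = 0.677324
  y ← 1.300000 + 0.3·0.677324 = 1.503197
t=1.300000, y=1.503197:
  k1 = f(1.300000, 1.503197) = 0.590398
  k2 = f(1.450000, 1.591757) = 0.316310
  y ← 1.503197 + 0.3·0.316310 = 1.598090
t=1.600000, y=1.598090:
  k1 = f(1.600000, 1.598090) = 0.296108
  k2 = f(1.750000, 1.642506) = 0.152173
  y ← 1.598090 + 0.3·0.152173 = 1.643742
y(1.9) ≈ 1.6437

1.6437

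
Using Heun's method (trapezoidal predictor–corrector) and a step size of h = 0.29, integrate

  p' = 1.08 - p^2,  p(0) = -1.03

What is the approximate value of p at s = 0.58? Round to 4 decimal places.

-1.0101

Heun: k1 = f(s_n, p_n); k2 = f(s_n + h, p_n + h·k1); p_{n+1} = p_n + (h/2)·(k1 + k2).
s=0.000000, p=-1.030000:
  k1 = f(0.000000, -1.030000) = 0.019100
  k2 = f(0.290000, -1.024461) = 0.030480
  p ← -1.030000 + (0.29/2)·(0.019100 + 0.030480) = -1.022811
s=0.290000, p=-1.022811:
  k1 = f(0.290000, -1.022811) = 0.033858
  k2 = f(0.580000, -1.012992) = 0.053847
  p ← -1.022811 + (0.29/2)·(0.033858 + 0.053847) = -1.010094
p(0.58) ≈ -1.0101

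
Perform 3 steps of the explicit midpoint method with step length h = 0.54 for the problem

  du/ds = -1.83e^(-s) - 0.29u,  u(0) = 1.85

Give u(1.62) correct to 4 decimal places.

Midpoint: k1 = f(s_n, u_n); k2 = f(s_n + h/2, u_n + (h/2)·k1); u_{n+1} = u_n + h·k2.
s=0.000000, u=1.850000:
  k1 = f(0.000000, 1.850000) = -2.366500
  k2 = f(0.270000, 1.211045) = -1.748188
  u ← 1.850000 + 0.54·(-1.748188) = 0.905979
s=0.540000, u=0.905979:
  k1 = f(0.540000, 0.905979) = -1.329163
  k2 = f(0.810000, 0.547105) = -0.972751
  u ← 0.905979 + 0.54·(-0.972751) = 0.380693
s=1.080000, u=0.380693:
  k1 = f(1.080000, 0.380693) = -0.731861
  k2 = f(1.350000, 0.183091) = -0.527506
  u ← 0.380693 + 0.54·(-0.527506) = 0.095840
u(1.62) ≈ 0.0958

0.0958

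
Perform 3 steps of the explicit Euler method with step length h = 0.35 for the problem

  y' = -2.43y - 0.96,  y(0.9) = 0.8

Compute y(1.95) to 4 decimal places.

-0.3911

Euler: y_{n+1} = y_n + h·f(s_n, y_n).
s=0.900000, y=0.800000: f=-2.904000 → y ← 0.800000 + 0.35·(-2.904000) = -0.216400
s=1.250000, y=-0.216400: f=-0.434148 → y ← -0.216400 + 0.35·(-0.434148) = -0.368352
s=1.600000, y=-0.368352: f=-0.064905 → y ← -0.368352 + 0.35·(-0.064905) = -0.391069
y(1.95) ≈ -0.3911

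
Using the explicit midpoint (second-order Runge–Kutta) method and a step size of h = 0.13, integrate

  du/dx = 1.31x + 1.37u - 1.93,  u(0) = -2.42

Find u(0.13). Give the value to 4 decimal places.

Midpoint: k1 = f(x_n, u_n); k2 = f(x_n + h/2, u_n + (h/2)·k1); u_{n+1} = u_n + h·k2.
x=0.000000, u=-2.420000:
  k1 = f(0.000000, -2.420000) = -5.245400
  k2 = f(0.065000, -2.760951) = -5.627353
  u ← -2.420000 + 0.13·(-5.627353) = -3.151556
u(0.13) ≈ -3.1516

-3.1516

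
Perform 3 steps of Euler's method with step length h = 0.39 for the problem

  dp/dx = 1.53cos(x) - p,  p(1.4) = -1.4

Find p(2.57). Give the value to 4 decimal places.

-0.7006

Euler: p_{n+1} = p_n + h·f(x_n, p_n).
x=1.400000, p=-1.400000: f=1.660050 → p ← -1.400000 + 0.39·1.660050 = -0.752581
x=1.790000, p=-0.752581: f=0.419878 → p ← -0.752581 + 0.39·0.419878 = -0.588828
x=2.180000, p=-0.588828: f=-0.286660 → p ← -0.588828 + 0.39·(-0.286660) = -0.700626
p(2.57) ≈ -0.7006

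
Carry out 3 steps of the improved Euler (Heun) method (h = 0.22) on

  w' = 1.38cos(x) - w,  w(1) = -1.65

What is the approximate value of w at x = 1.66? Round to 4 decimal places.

-0.7325

Heun: k1 = f(x_n, w_n); k2 = f(x_n + h, w_n + h·k1); w_{n+1} = w_n + (h/2)·(k1 + k2).
x=1.000000, w=-1.650000:
  k1 = f(1.000000, -1.650000) = 2.395617
  k2 = f(1.220000, -1.122964) = 1.597195
  w ← -1.650000 + (0.22/2)·(2.395617 + 1.597195) = -1.210791
x=1.220000, w=-1.210791:
  k1 = f(1.220000, -1.210791) = 1.685022
  k2 = f(1.440000, -0.840086) = 1.020071
  w ← -1.210791 + (0.22/2)·(1.685022 + 1.020071) = -0.913230
x=1.440000, w=-0.913230:
  k1 = f(1.440000, -0.913230) = 1.093215
  k2 = f(1.660000, -0.672723) = 0.549785
  w ← -0.913230 + (0.22/2)·(1.093215 + 0.549785) = -0.732500
w(1.66) ≈ -0.7325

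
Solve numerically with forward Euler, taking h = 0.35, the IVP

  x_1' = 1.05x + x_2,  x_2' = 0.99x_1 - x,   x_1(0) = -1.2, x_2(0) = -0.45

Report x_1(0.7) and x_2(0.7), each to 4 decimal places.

-1.5319, -1.4587

Euler on (x_1,x_2): x_1_{n+1} = x_1_n + h·x_1', x_2_{n+1} = x_2_n + h·x_2'.
0.000000: (-1.200000, -0.450000); f=(-0.450000, -1.188000) → (-1.357500, -0.865800)
0.350000: (-1.357500, -0.865800); f=(-0.498300, -1.693925) → (-1.531905, -1.458674)
(x_1(0.7), x_2(0.7)) ≈ (-1.5319, -1.4587)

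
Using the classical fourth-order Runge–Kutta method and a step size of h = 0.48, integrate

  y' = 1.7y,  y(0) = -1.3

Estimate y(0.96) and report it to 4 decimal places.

RK4: k1 = f(x_n, y_n); k2 = f(x_n + h/2, y_n + (h/2)·k1); k3 = f(x_n + h/2, y_n + (h/2)·k2); k4 = f(x_n + h, y_n + h·k3); y_{n+1} = y_n + (h/6)·(k1 + 2k2 + 2k3 + k4).
x=0.000000, y=-1.300000:
  k1 = f(0.000000, -1.300000) = -2.210000
  k2 = f(0.240000, -1.830400) = -3.111680
  k3 = f(0.240000, -2.046803) = -3.479565
  k4 = f(0.480000, -2.970191) = -5.049325
  y ← -1.300000 + (0.48/6)·(k1 + 2k2 + 2k3 + k4) = -2.935345
x=0.480000, y=-2.935345:
  k1 = f(0.480000, -2.935345) = -4.990087
  k2 = f(0.720000, -4.132966) = -7.026043
  k3 = f(0.720000, -4.621596) = -7.856712
  k4 = f(0.960000, -6.706567) = -11.401164
  y ← -2.935345 + (0.48/6)·(k1 + 2k2 + 2k3 + k4) = -6.627886
y(0.96) ≈ -6.6279

-6.6279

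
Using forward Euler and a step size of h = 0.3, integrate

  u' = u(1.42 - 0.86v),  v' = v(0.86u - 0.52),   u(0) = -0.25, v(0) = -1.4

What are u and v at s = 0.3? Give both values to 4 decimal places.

-0.4468, -1.0913

Euler on (u,v): u_{n+1} = u_n + h·u', v_{n+1} = v_n + h·v'.
0.000000: (-0.250000, -1.400000); f=(-0.656000, 1.029000) → (-0.446800, -1.091300)
(u(0.3), v(0.3)) ≈ (-0.4468, -1.0913)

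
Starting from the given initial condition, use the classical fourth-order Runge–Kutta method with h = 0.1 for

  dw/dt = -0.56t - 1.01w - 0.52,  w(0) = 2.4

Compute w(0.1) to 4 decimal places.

2.1173

RK4: k1 = f(t_n, w_n); k2 = f(t_n + h/2, w_n + (h/2)·k1); k3 = f(t_n + h/2, w_n + (h/2)·k2); k4 = f(t_n + h, w_n + h·k3); w_{n+1} = w_n + (h/6)·(k1 + 2k2 + 2k3 + k4).
t=0.000000, w=2.400000:
  k1 = f(0.000000, 2.400000) = -2.944000
  k2 = f(0.050000, 2.252800) = -2.823328
  k3 = f(0.050000, 2.258834) = -2.829422
  k4 = f(0.100000, 2.117058) = -2.714228
  w ← 2.400000 + (0.1/6)·(k1 + 2k2 + 2k3 + k4) = 2.117271
w(0.1) ≈ 2.1173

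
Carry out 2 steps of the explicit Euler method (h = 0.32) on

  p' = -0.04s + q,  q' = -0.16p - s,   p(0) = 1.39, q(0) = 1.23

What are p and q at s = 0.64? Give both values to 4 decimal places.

2.1503, 0.9651

Euler on (p,q): p_{n+1} = p_n + h·p', q_{n+1} = q_n + h·q'.
0.000000: (1.390000, 1.230000); f=(1.230000, -0.222400) → (1.783600, 1.158832)
0.320000: (1.783600, 1.158832); f=(1.146032, -0.605376) → (2.150330, 0.965112)
(p(0.64), q(0.64)) ≈ (2.1503, 0.9651)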